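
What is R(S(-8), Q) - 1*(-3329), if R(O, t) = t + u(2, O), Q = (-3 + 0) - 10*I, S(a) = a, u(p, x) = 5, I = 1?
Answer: 3321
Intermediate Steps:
Q = -13 (Q = (-3 + 0) - 10*1 = -3 - 10 = -13)
R(O, t) = 5 + t (R(O, t) = t + 5 = 5 + t)
R(S(-8), Q) - 1*(-3329) = (5 - 13) - 1*(-3329) = -8 + 3329 = 3321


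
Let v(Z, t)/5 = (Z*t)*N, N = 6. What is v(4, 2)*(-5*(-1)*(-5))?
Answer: -6000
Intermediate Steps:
v(Z, t) = 30*Z*t (v(Z, t) = 5*((Z*t)*6) = 5*(6*Z*t) = 30*Z*t)
v(4, 2)*(-5*(-1)*(-5)) = (30*4*2)*(-5*(-1)*(-5)) = 240*(5*(-5)) = 240*(-25) = -6000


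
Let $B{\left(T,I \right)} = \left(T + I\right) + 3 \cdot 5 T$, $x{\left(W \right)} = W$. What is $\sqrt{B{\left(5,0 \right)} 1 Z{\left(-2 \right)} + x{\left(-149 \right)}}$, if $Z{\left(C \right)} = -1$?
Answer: $i \sqrt{229} \approx 15.133 i$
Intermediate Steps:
$B{\left(T,I \right)} = I + 16 T$ ($B{\left(T,I \right)} = \left(I + T\right) + 15 T = I + 16 T$)
$\sqrt{B{\left(5,0 \right)} 1 Z{\left(-2 \right)} + x{\left(-149 \right)}} = \sqrt{\left(0 + 16 \cdot 5\right) 1 \left(-1\right) - 149} = \sqrt{\left(0 + 80\right) 1 \left(-1\right) - 149} = \sqrt{80 \cdot 1 \left(-1\right) - 149} = \sqrt{80 \left(-1\right) - 149} = \sqrt{-80 - 149} = \sqrt{-229} = i \sqrt{229}$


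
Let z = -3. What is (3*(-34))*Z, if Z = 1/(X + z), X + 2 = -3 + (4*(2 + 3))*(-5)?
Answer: 17/18 ≈ 0.94444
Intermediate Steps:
X = -105 (X = -2 + (-3 + (4*(2 + 3))*(-5)) = -2 + (-3 + (4*5)*(-5)) = -2 + (-3 + 20*(-5)) = -2 + (-3 - 100) = -2 - 103 = -105)
Z = -1/108 (Z = 1/(-105 - 3) = 1/(-108) = -1/108 ≈ -0.0092593)
(3*(-34))*Z = (3*(-34))*(-1/108) = -102*(-1/108) = 17/18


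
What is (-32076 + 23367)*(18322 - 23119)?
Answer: 41777073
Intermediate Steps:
(-32076 + 23367)*(18322 - 23119) = -8709*(-4797) = 41777073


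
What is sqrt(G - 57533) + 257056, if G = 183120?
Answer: 257056 + 7*sqrt(2563) ≈ 2.5741e+5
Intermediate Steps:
sqrt(G - 57533) + 257056 = sqrt(183120 - 57533) + 257056 = sqrt(125587) + 257056 = 7*sqrt(2563) + 257056 = 257056 + 7*sqrt(2563)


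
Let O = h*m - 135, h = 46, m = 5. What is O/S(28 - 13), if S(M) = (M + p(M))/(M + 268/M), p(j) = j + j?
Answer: 9367/135 ≈ 69.385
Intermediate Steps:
p(j) = 2*j
S(M) = 3*M/(M + 268/M) (S(M) = (M + 2*M)/(M + 268/M) = (3*M)/(M + 268/M) = 3*M/(M + 268/M))
O = 95 (O = 46*5 - 135 = 230 - 135 = 95)
O/S(28 - 13) = 95/((3*(28 - 13)²/(268 + (28 - 13)²))) = 95/((3*15²/(268 + 15²))) = 95/((3*225/(268 + 225))) = 95/((3*225/493)) = 95/((3*225*(1/493))) = 95/(675/493) = 95*(493/675) = 9367/135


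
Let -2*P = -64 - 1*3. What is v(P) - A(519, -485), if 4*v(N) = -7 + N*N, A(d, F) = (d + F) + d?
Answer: -4387/16 ≈ -274.19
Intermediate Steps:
P = 67/2 (P = -(-64 - 1*3)/2 = -(-64 - 3)/2 = -½*(-67) = 67/2 ≈ 33.500)
A(d, F) = F + 2*d (A(d, F) = (F + d) + d = F + 2*d)
v(N) = -7/4 + N²/4 (v(N) = (-7 + N*N)/4 = (-7 + N²)/4 = -7/4 + N²/4)
v(P) - A(519, -485) = (-7/4 + (67/2)²/4) - (-485 + 2*519) = (-7/4 + (¼)*(4489/4)) - (-485 + 1038) = (-7/4 + 4489/16) - 1*553 = 4461/16 - 553 = -4387/16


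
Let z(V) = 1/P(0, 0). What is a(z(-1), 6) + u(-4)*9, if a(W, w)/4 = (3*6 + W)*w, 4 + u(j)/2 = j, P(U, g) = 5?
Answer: 1464/5 ≈ 292.80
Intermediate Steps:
z(V) = ⅕ (z(V) = 1/5 = ⅕)
u(j) = -8 + 2*j
a(W, w) = 4*w*(18 + W) (a(W, w) = 4*((3*6 + W)*w) = 4*((18 + W)*w) = 4*(w*(18 + W)) = 4*w*(18 + W))
a(z(-1), 6) + u(-4)*9 = 4*6*(18 + ⅕) + (-8 + 2*(-4))*9 = 4*6*(91/5) + (-8 - 8)*9 = 2184/5 - 16*9 = 2184/5 - 144 = 1464/5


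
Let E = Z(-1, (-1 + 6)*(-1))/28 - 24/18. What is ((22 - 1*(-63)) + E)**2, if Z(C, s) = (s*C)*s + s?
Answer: 12033961/1764 ≈ 6822.0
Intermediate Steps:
Z(C, s) = s + C*s**2 (Z(C, s) = (C*s)*s + s = C*s**2 + s = s + C*s**2)
E = -101/42 (E = (((-1 + 6)*(-1))*(1 - (-1 + 6)*(-1)))/28 - 24/18 = ((5*(-1))*(1 - 5*(-1)))*(1/28) - 24*1/18 = -5*(1 - 1*(-5))*(1/28) - 4/3 = -5*(1 + 5)*(1/28) - 4/3 = -5*6*(1/28) - 4/3 = -30*1/28 - 4/3 = -15/14 - 4/3 = -101/42 ≈ -2.4048)
((22 - 1*(-63)) + E)**2 = ((22 - 1*(-63)) - 101/42)**2 = ((22 + 63) - 101/42)**2 = (85 - 101/42)**2 = (3469/42)**2 = 12033961/1764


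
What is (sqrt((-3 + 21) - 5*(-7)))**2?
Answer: 53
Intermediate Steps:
(sqrt((-3 + 21) - 5*(-7)))**2 = (sqrt(18 + 35))**2 = (sqrt(53))**2 = 53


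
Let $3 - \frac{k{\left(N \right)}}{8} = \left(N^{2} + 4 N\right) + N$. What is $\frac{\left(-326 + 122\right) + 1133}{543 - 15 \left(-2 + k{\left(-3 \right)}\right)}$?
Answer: $- \frac{929}{507} \approx -1.8323$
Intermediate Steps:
$k{\left(N \right)} = 24 - 40 N - 8 N^{2}$ ($k{\left(N \right)} = 24 - 8 \left(\left(N^{2} + 4 N\right) + N\right) = 24 - 8 \left(N^{2} + 5 N\right) = 24 - \left(8 N^{2} + 40 N\right) = 24 - 40 N - 8 N^{2}$)
$\frac{\left(-326 + 122\right) + 1133}{543 - 15 \left(-2 + k{\left(-3 \right)}\right)} = \frac{\left(-326 + 122\right) + 1133}{543 - 15 \left(-2 - \left(-144 + 72\right)\right)} = \frac{-204 + 1133}{543 - 15 \left(-2 + \left(24 + 120 - 72\right)\right)} = \frac{929}{543 - 15 \left(-2 + \left(24 + 120 - 72\right)\right)} = \frac{929}{543 - 15 \left(-2 + 72\right)} = \frac{929}{543 - 1050} = \frac{929}{-507} = 929 \left(- \frac{1}{507}\right) = - \frac{929}{507}$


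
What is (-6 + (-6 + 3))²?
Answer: 81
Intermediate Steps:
(-6 + (-6 + 3))² = (-6 - 3)² = (-9)² = 81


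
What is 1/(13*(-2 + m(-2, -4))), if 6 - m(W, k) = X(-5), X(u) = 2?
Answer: 1/26 ≈ 0.038462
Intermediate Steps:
m(W, k) = 4 (m(W, k) = 6 - 1*2 = 6 - 2 = 4)
1/(13*(-2 + m(-2, -4))) = 1/(13*(-2 + 4)) = 1/(13*2) = 1/26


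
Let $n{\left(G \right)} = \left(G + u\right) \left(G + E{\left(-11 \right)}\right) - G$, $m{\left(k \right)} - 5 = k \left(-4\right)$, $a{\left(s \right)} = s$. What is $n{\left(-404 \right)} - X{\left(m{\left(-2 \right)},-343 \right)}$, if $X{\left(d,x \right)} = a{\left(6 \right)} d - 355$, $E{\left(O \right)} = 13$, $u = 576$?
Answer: $-66571$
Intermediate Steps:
$m{\left(k \right)} = 5 - 4 k$ ($m{\left(k \right)} = 5 + k \left(-4\right) = 5 - 4 k$)
$X{\left(d,x \right)} = -355 + 6 d$ ($X{\left(d,x \right)} = 6 d - 355 = -355 + 6 d$)
$n{\left(G \right)} = - G + \left(13 + G\right) \left(576 + G\right)$ ($n{\left(G \right)} = \left(G + 576\right) \left(G + 13\right) - G = \left(576 + G\right) \left(13 + G\right) - G = \left(13 + G\right) \left(576 + G\right) - G = - G + \left(13 + G\right) \left(576 + G\right)$)
$n{\left(-404 \right)} - X{\left(m{\left(-2 \right)},-343 \right)} = \left(7488 + \left(-404\right)^{2} + 588 \left(-404\right)\right) - \left(-355 + 6 \left(5 - -8\right)\right) = \left(7488 + 163216 - 237552\right) - \left(-355 + 6 \left(5 + 8\right)\right) = -66848 - \left(-355 + 6 \cdot 13\right) = -66848 - \left(-355 + 78\right) = -66848 - -277 = -66848 + 277 = -66571$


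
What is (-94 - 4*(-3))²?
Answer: 6724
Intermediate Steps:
(-94 - 4*(-3))² = (-94 + 12)² = (-82)² = 6724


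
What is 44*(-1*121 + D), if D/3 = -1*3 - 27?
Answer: -9284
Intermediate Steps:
D = -90 (D = 3*(-1*3 - 27) = 3*(-3 - 27) = 3*(-30) = -90)
44*(-1*121 + D) = 44*(-1*121 - 90) = 44*(-121 - 90) = 44*(-211) = -9284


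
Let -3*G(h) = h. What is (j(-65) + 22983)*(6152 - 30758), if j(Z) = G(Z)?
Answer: -566052828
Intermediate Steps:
G(h) = -h/3
j(Z) = -Z/3
(j(-65) + 22983)*(6152 - 30758) = (-1/3*(-65) + 22983)*(6152 - 30758) = (65/3 + 22983)*(-24606) = (69014/3)*(-24606) = -566052828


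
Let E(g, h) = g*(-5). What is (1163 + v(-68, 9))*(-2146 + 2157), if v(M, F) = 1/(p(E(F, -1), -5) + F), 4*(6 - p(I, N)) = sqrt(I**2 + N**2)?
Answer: 1983179/155 + 22*sqrt(82)/155 ≈ 12796.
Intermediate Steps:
E(g, h) = -5*g
p(I, N) = 6 - sqrt(I**2 + N**2)/4
v(M, F) = 1/(6 + F - sqrt(25 + 25*F**2)/4) (v(M, F) = 1/((6 - sqrt((-5*F)**2 + (-5)**2)/4) + F) = 1/((6 - sqrt(25*F**2 + 25)/4) + F) = 1/((6 - sqrt(25 + 25*F**2)/4) + F) = 1/(6 + F - sqrt(25 + 25*F**2)/4))
(1163 + v(-68, 9))*(-2146 + 2157) = (1163 + 4/(24 - 5*sqrt(1 + 9**2) + 4*9))*(-2146 + 2157) = (1163 + 4/(24 - 5*sqrt(1 + 81) + 36))*11 = (1163 + 4/(24 - 5*sqrt(82) + 36))*11 = (1163 + 4/(60 - 5*sqrt(82)))*11 = 12793 + 44/(60 - 5*sqrt(82))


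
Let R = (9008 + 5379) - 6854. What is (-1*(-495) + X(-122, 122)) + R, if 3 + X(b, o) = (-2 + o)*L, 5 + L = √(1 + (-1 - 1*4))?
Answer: 7425 + 240*I ≈ 7425.0 + 240.0*I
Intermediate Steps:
L = -5 + 2*I (L = -5 + √(1 + (-1 - 1*4)) = -5 + √(1 + (-1 - 4)) = -5 + √(1 - 5) = -5 + √(-4) = -5 + 2*I ≈ -5.0 + 2.0*I)
R = 7533 (R = 14387 - 6854 = 7533)
X(b, o) = -3 + (-5 + 2*I)*(-2 + o) (X(b, o) = -3 + (-2 + o)*(-5 + 2*I) = -3 + (-5 + 2*I)*(-2 + o))
(-1*(-495) + X(-122, 122)) + R = (-1*(-495) + (7 - 4*I - 1*122*(5 - 2*I))) + 7533 = (495 + (7 - 4*I + (-610 + 244*I))) + 7533 = (495 + (-603 + 240*I)) + 7533 = (-108 + 240*I) + 7533 = 7425 + 240*I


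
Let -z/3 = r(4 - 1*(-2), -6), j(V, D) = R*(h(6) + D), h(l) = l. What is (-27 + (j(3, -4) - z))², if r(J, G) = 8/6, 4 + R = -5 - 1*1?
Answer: 1849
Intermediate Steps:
R = -10 (R = -4 + (-5 - 1*1) = -4 + (-5 - 1) = -4 - 6 = -10)
j(V, D) = -60 - 10*D (j(V, D) = -10*(6 + D) = -60 - 10*D)
r(J, G) = 4/3 (r(J, G) = 8*(⅙) = 4/3)
z = -4 (z = -3*4/3 = -4)
(-27 + (j(3, -4) - z))² = (-27 + ((-60 - 10*(-4)) - 1*(-4)))² = (-27 + ((-60 + 40) + 4))² = (-27 + (-20 + 4))² = (-27 - 16)² = (-43)² = 1849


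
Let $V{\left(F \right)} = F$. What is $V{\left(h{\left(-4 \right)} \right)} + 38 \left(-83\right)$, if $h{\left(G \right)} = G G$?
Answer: $-3138$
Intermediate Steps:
$h{\left(G \right)} = G^{2}$
$V{\left(h{\left(-4 \right)} \right)} + 38 \left(-83\right) = \left(-4\right)^{2} + 38 \left(-83\right) = 16 - 3154 = -3138$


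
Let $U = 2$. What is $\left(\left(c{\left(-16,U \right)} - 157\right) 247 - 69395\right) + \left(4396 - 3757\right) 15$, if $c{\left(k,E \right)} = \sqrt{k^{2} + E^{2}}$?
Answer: $-98589 + 494 \sqrt{65} \approx -94606.0$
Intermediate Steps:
$c{\left(k,E \right)} = \sqrt{E^{2} + k^{2}}$
$\left(\left(c{\left(-16,U \right)} - 157\right) 247 - 69395\right) + \left(4396 - 3757\right) 15 = \left(\left(\sqrt{2^{2} + \left(-16\right)^{2}} - 157\right) 247 - 69395\right) + \left(4396 - 3757\right) 15 = \left(\left(\sqrt{4 + 256} - 157\right) 247 - 69395\right) + 639 \cdot 15 = \left(\left(\sqrt{260} - 157\right) 247 - 69395\right) + 9585 = \left(\left(2 \sqrt{65} - 157\right) 247 - 69395\right) + 9585 = \left(\left(-157 + 2 \sqrt{65}\right) 247 - 69395\right) + 9585 = \left(\left(-38779 + 494 \sqrt{65}\right) - 69395\right) + 9585 = \left(-108174 + 494 \sqrt{65}\right) + 9585 = -98589 + 494 \sqrt{65}$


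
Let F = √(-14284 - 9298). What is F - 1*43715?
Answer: -43715 + I*√23582 ≈ -43715.0 + 153.56*I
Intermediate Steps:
F = I*√23582 (F = √(-23582) = I*√23582 ≈ 153.56*I)
F - 1*43715 = I*√23582 - 1*43715 = I*√23582 - 43715 = -43715 + I*√23582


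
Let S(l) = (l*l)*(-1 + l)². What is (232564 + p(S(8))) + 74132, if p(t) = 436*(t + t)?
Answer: 3041288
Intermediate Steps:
S(l) = l²*(-1 + l)²
p(t) = 872*t (p(t) = 436*(2*t) = 872*t)
(232564 + p(S(8))) + 74132 = (232564 + 872*(8²*(-1 + 8)²)) + 74132 = (232564 + 872*(64*7²)) + 74132 = (232564 + 872*(64*49)) + 74132 = (232564 + 872*3136) + 74132 = (232564 + 2734592) + 74132 = 2967156 + 74132 = 3041288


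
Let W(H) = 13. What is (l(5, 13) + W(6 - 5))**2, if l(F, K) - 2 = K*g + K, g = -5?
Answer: 1369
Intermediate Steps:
l(F, K) = 2 - 4*K (l(F, K) = 2 + (K*(-5) + K) = 2 + (-5*K + K) = 2 - 4*K)
(l(5, 13) + W(6 - 5))**2 = ((2 - 4*13) + 13)**2 = ((2 - 52) + 13)**2 = (-50 + 13)**2 = (-37)**2 = 1369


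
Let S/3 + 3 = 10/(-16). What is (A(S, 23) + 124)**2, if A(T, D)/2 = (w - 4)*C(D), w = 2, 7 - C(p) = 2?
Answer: 10816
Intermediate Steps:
C(p) = 5 (C(p) = 7 - 1*2 = 7 - 2 = 5)
S = -87/8 (S = -9 + 3*(10/(-16)) = -9 + 3*(10*(-1/16)) = -9 + 3*(-5/8) = -9 - 15/8 = -87/8 ≈ -10.875)
A(T, D) = -20 (A(T, D) = 2*((2 - 4)*5) = 2*(-2*5) = 2*(-10) = -20)
(A(S, 23) + 124)**2 = (-20 + 124)**2 = 104**2 = 10816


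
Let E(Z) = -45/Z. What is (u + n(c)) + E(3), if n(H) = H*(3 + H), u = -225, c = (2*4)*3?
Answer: 408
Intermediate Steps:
c = 24 (c = 8*3 = 24)
(u + n(c)) + E(3) = (-225 + 24*(3 + 24)) - 45/3 = (-225 + 24*27) - 45*1/3 = (-225 + 648) - 15 = 423 - 15 = 408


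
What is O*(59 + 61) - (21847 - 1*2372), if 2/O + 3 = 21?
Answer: -58385/3 ≈ -19462.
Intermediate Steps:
O = ⅑ (O = 2/(-3 + 21) = 2/18 = 2*(1/18) = ⅑ ≈ 0.11111)
O*(59 + 61) - (21847 - 1*2372) = (59 + 61)/9 - (21847 - 1*2372) = (⅑)*120 - (21847 - 2372) = 40/3 - 1*19475 = 40/3 - 19475 = -58385/3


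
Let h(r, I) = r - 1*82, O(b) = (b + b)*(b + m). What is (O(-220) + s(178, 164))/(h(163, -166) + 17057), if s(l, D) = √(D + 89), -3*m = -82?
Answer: 11560/2337 + √253/17138 ≈ 4.9474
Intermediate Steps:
m = 82/3 (m = -⅓*(-82) = 82/3 ≈ 27.333)
s(l, D) = √(89 + D)
O(b) = 2*b*(82/3 + b) (O(b) = (b + b)*(b + 82/3) = (2*b)*(82/3 + b) = 2*b*(82/3 + b))
h(r, I) = -82 + r (h(r, I) = r - 82 = -82 + r)
(O(-220) + s(178, 164))/(h(163, -166) + 17057) = ((⅔)*(-220)*(82 + 3*(-220)) + √(89 + 164))/((-82 + 163) + 17057) = ((⅔)*(-220)*(82 - 660) + √253)/(81 + 17057) = ((⅔)*(-220)*(-578) + √253)/17138 = (254320/3 + √253)*(1/17138) = 11560/2337 + √253/17138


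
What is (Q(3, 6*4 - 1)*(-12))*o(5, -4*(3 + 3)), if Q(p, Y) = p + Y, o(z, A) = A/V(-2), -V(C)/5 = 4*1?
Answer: -1872/5 ≈ -374.40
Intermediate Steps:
V(C) = -20
o(z, A) = -A/20 (o(z, A) = A/(-20) = A*(-1/20) = -A/20)
Q(p, Y) = Y + p
(Q(3, 6*4 - 1)*(-12))*o(5, -4*(3 + 3)) = (((6*4 - 1) + 3)*(-12))*(-(-1)*(3 + 3)/5) = (((24 - 1) + 3)*(-12))*(-(-1)*6/5) = ((23 + 3)*(-12))*(-1/20*(-24)) = (26*(-12))*(6/5) = -312*6/5 = -1872/5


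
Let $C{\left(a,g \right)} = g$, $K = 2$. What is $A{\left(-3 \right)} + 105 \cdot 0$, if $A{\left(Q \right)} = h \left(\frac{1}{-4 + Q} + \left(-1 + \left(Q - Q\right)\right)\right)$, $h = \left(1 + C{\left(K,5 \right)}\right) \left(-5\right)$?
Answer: $\frac{240}{7} \approx 34.286$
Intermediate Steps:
$h = -30$ ($h = \left(1 + 5\right) \left(-5\right) = 6 \left(-5\right) = -30$)
$A{\left(Q \right)} = 30 - \frac{30}{-4 + Q}$ ($A{\left(Q \right)} = - 30 \left(\frac{1}{-4 + Q} + \left(-1 + \left(Q - Q\right)\right)\right) = - 30 \left(\frac{1}{-4 + Q} + \left(-1 + 0\right)\right) = - 30 \left(\frac{1}{-4 + Q} - 1\right) = - 30 \left(-1 + \frac{1}{-4 + Q}\right) = 30 - \frac{30}{-4 + Q}$)
$A{\left(-3 \right)} + 105 \cdot 0 = \frac{30 \left(-5 - 3\right)}{-4 - 3} + 105 \cdot 0 = 30 \frac{1}{-7} \left(-8\right) + 0 = 30 \left(- \frac{1}{7}\right) \left(-8\right) + 0 = \frac{240}{7} + 0 = \frac{240}{7}$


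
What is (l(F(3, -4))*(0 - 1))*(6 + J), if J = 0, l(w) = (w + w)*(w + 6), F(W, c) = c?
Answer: 96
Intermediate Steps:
l(w) = 2*w*(6 + w) (l(w) = (2*w)*(6 + w) = 2*w*(6 + w))
(l(F(3, -4))*(0 - 1))*(6 + J) = ((2*(-4)*(6 - 4))*(0 - 1))*(6 + 0) = ((2*(-4)*2)*(-1))*6 = -16*(-1)*6 = 16*6 = 96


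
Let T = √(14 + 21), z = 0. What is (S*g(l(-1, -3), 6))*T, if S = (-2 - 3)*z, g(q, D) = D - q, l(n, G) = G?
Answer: 0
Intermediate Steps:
T = √35 ≈ 5.9161
S = 0 (S = (-2 - 3)*0 = -5*0 = 0)
(S*g(l(-1, -3), 6))*T = (0*(6 - 1*(-3)))*√35 = (0*(6 + 3))*√35 = (0*9)*√35 = 0*√35 = 0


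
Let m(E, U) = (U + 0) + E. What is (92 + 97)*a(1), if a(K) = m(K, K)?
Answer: 378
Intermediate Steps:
m(E, U) = E + U (m(E, U) = U + E = E + U)
a(K) = 2*K (a(K) = K + K = 2*K)
(92 + 97)*a(1) = (92 + 97)*(2*1) = 189*2 = 378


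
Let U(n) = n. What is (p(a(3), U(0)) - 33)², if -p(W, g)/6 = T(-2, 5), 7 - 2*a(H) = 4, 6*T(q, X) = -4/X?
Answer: 25921/25 ≈ 1036.8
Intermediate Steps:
T(q, X) = -2/(3*X) (T(q, X) = (-4/X)/6 = -2/(3*X))
a(H) = 3/2 (a(H) = 7/2 - ½*4 = 7/2 - 2 = 3/2)
p(W, g) = ⅘ (p(W, g) = -(-4)/5 = -6*(-2/15) = ⅘)
(p(a(3), U(0)) - 33)² = (⅘ - 33)² = (-161/5)² = 25921/25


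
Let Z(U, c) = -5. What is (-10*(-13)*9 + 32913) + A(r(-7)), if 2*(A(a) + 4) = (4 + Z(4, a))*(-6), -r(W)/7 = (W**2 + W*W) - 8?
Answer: 34082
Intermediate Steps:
r(W) = 56 - 14*W**2 (r(W) = -7*((W**2 + W*W) - 8) = -7*((W**2 + W**2) - 8) = -7*(2*W**2 - 8) = -7*(-8 + 2*W**2) = 56 - 14*W**2)
A(a) = -1 (A(a) = -4 + ((4 - 5)*(-6))/2 = -4 + (-1*(-6))/2 = -4 + (1/2)*6 = -4 + 3 = -1)
(-10*(-13)*9 + 32913) + A(r(-7)) = (-10*(-13)*9 + 32913) - 1 = (130*9 + 32913) - 1 = (1170 + 32913) - 1 = 34083 - 1 = 34082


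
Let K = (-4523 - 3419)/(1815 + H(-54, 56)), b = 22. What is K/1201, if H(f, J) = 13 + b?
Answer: -3971/1110925 ≈ -0.0035745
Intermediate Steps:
H(f, J) = 35 (H(f, J) = 13 + 22 = 35)
K = -3971/925 (K = (-4523 - 3419)/(1815 + 35) = -7942/1850 = -7942*1/1850 = -3971/925 ≈ -4.2930)
K/1201 = -3971/925/1201 = -3971/925*1/1201 = -3971/1110925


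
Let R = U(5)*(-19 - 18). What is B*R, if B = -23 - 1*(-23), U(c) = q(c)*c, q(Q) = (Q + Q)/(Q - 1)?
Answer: 0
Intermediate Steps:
q(Q) = 2*Q/(-1 + Q) (q(Q) = (2*Q)/(-1 + Q) = 2*Q/(-1 + Q))
U(c) = 2*c**2/(-1 + c) (U(c) = (2*c/(-1 + c))*c = 2*c**2/(-1 + c))
B = 0 (B = -23 + 23 = 0)
R = -925/2 (R = (2*5**2/(-1 + 5))*(-19 - 18) = (2*25/4)*(-37) = (2*25*(1/4))*(-37) = (25/2)*(-37) = -925/2 ≈ -462.50)
B*R = 0*(-925/2) = 0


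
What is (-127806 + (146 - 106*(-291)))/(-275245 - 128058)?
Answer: 96814/403303 ≈ 0.24005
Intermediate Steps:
(-127806 + (146 - 106*(-291)))/(-275245 - 128058) = (-127806 + (146 + 30846))/(-403303) = (-127806 + 30992)*(-1/403303) = -96814*(-1/403303) = 96814/403303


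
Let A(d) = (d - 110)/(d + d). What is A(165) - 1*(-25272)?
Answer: 151633/6 ≈ 25272.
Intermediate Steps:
A(d) = (-110 + d)/(2*d) (A(d) = (-110 + d)/((2*d)) = (-110 + d)*(1/(2*d)) = (-110 + d)/(2*d))
A(165) - 1*(-25272) = (1/2)*(-110 + 165)/165 - 1*(-25272) = (1/2)*(1/165)*55 + 25272 = 1/6 + 25272 = 151633/6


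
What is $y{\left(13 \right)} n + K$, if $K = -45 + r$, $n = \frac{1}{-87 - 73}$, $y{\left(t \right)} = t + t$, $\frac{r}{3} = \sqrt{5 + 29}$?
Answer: $- \frac{3613}{80} + 3 \sqrt{34} \approx -27.67$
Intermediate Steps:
$r = 3 \sqrt{34}$ ($r = 3 \sqrt{5 + 29} = 3 \sqrt{34} \approx 17.493$)
$y{\left(t \right)} = 2 t$
$n = - \frac{1}{160}$ ($n = \frac{1}{-160} = - \frac{1}{160} \approx -0.00625$)
$K = -45 + 3 \sqrt{34} \approx -27.507$
$y{\left(13 \right)} n + K = 2 \cdot 13 \left(- \frac{1}{160}\right) - \left(45 - 3 \sqrt{34}\right) = 26 \left(- \frac{1}{160}\right) - \left(45 - 3 \sqrt{34}\right) = - \frac{13}{80} - \left(45 - 3 \sqrt{34}\right) = - \frac{3613}{80} + 3 \sqrt{34}$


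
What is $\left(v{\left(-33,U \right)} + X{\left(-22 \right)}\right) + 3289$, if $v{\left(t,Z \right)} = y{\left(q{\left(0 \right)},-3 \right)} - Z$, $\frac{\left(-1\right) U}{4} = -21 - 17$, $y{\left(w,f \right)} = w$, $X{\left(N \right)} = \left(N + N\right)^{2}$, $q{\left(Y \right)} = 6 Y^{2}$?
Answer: $5073$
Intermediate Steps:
$X{\left(N \right)} = 4 N^{2}$ ($X{\left(N \right)} = \left(2 N\right)^{2} = 4 N^{2}$)
$U = 152$ ($U = - 4 \left(-21 - 17\right) = \left(-4\right) \left(-38\right) = 152$)
$v{\left(t,Z \right)} = - Z$ ($v{\left(t,Z \right)} = 6 \cdot 0^{2} - Z = 6 \cdot 0 - Z = 0 - Z = - Z$)
$\left(v{\left(-33,U \right)} + X{\left(-22 \right)}\right) + 3289 = \left(\left(-1\right) 152 + 4 \left(-22\right)^{2}\right) + 3289 = \left(-152 + 4 \cdot 484\right) + 3289 = \left(-152 + 1936\right) + 3289 = 1784 + 3289 = 5073$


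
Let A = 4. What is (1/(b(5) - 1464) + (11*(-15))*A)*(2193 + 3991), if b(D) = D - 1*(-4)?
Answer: -5938501384/1455 ≈ -4.0814e+6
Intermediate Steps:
b(D) = 4 + D (b(D) = D + 4 = 4 + D)
(1/(b(5) - 1464) + (11*(-15))*A)*(2193 + 3991) = (1/((4 + 5) - 1464) + (11*(-15))*4)*(2193 + 3991) = (1/(9 - 1464) - 165*4)*6184 = (1/(-1455) - 660)*6184 = (-1/1455 - 660)*6184 = -960301/1455*6184 = -5938501384/1455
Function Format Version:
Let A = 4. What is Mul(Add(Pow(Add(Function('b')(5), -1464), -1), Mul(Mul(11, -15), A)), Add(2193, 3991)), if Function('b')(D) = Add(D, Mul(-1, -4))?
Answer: Rational(-5938501384, 1455) ≈ -4.0814e+6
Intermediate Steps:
Function('b')(D) = Add(4, D) (Function('b')(D) = Add(D, 4) = Add(4, D))
Mul(Add(Pow(Add(Function('b')(5), -1464), -1), Mul(Mul(11, -15), A)), Add(2193, 3991)) = Mul(Add(Pow(Add(Add(4, 5), -1464), -1), Mul(Mul(11, -15), 4)), Add(2193, 3991)) = Mul(Add(Pow(Add(9, -1464), -1), Mul(-165, 4)), 6184) = Mul(Add(Pow(-1455, -1), -660), 6184) = Mul(Add(Rational(-1, 1455), -660), 6184) = Mul(Rational(-960301, 1455), 6184) = Rational(-5938501384, 1455)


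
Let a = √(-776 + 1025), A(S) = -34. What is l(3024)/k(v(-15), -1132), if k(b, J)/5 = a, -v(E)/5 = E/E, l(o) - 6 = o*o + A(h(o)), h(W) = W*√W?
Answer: 9144548*√249/1245 ≈ 1.1590e+5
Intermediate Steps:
h(W) = W^(3/2)
l(o) = -28 + o² (l(o) = 6 + (o*o - 34) = 6 + (o² - 34) = 6 + (-34 + o²) = -28 + o²)
v(E) = -5 (v(E) = -5*E/E = -5*1 = -5)
a = √249 ≈ 15.780
k(b, J) = 5*√249
l(3024)/k(v(-15), -1132) = (-28 + 3024²)/((5*√249)) = (-28 + 9144576)*(√249/1245) = 9144548*(√249/1245) = 9144548*√249/1245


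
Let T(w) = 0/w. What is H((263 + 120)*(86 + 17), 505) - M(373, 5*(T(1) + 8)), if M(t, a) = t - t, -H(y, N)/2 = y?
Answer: -78898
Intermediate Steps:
H(y, N) = -2*y
T(w) = 0
M(t, a) = 0
H((263 + 120)*(86 + 17), 505) - M(373, 5*(T(1) + 8)) = -2*(263 + 120)*(86 + 17) - 1*0 = -766*103 + 0 = -2*39449 + 0 = -78898 + 0 = -78898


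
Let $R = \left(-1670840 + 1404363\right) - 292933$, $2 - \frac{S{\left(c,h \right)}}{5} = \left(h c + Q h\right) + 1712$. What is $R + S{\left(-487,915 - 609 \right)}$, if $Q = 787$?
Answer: $-1026960$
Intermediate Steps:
$S{\left(c,h \right)} = -8550 - 3935 h - 5 c h$ ($S{\left(c,h \right)} = 10 - 5 \left(\left(h c + 787 h\right) + 1712\right) = 10 - 5 \left(\left(c h + 787 h\right) + 1712\right) = 10 - 5 \left(\left(787 h + c h\right) + 1712\right) = 10 - 5 \left(1712 + 787 h + c h\right) = 10 - \left(8560 + 3935 h + 5 c h\right) = -8550 - 3935 h - 5 c h$)
$R = -559410$ ($R = -266477 - 292933 = -559410$)
$R + S{\left(-487,915 - 609 \right)} = -559410 - \left(8550 + 1500 \left(915 - 609\right)\right) = -559410 - \left(1212660 - 745110\right) = -559410 - 467550 = -1026960$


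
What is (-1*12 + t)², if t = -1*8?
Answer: 400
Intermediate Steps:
t = -8
(-1*12 + t)² = (-1*12 - 8)² = (-12 - 8)² = (-20)² = 400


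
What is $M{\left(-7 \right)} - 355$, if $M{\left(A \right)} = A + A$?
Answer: $-369$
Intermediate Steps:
$M{\left(A \right)} = 2 A$
$M{\left(-7 \right)} - 355 = 2 \left(-7\right) - 355 = -14 - 355 = -369$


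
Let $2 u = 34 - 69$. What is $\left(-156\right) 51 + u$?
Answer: $- \frac{15947}{2} \approx -7973.5$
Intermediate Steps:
$u = - \frac{35}{2}$ ($u = \frac{34 - 69}{2} = \frac{1}{2} \left(-35\right) = - \frac{35}{2} \approx -17.5$)
$\left(-156\right) 51 + u = \left(-156\right) 51 - \frac{35}{2} = -7956 - \frac{35}{2} = - \frac{15947}{2}$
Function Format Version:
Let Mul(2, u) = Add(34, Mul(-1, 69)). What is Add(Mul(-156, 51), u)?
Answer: Rational(-15947, 2) ≈ -7973.5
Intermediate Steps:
u = Rational(-35, 2) (u = Mul(Rational(1, 2), Add(34, Mul(-1, 69))) = Mul(Rational(1, 2), Add(34, -69)) = Mul(Rational(1, 2), -35) = Rational(-35, 2) ≈ -17.500)
Add(Mul(-156, 51), u) = Add(Mul(-156, 51), Rational(-35, 2)) = Add(-7956, Rational(-35, 2)) = Rational(-15947, 2)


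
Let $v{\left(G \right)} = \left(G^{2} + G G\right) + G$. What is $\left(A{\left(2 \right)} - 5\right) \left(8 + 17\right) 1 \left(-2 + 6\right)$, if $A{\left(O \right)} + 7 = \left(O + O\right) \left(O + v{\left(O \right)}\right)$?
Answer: $3600$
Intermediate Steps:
$v{\left(G \right)} = G + 2 G^{2}$ ($v{\left(G \right)} = \left(G^{2} + G^{2}\right) + G = 2 G^{2} + G = G + 2 G^{2}$)
$A{\left(O \right)} = -7 + 2 O \left(O + O \left(1 + 2 O\right)\right)$ ($A{\left(O \right)} = -7 + \left(O + O\right) \left(O + O \left(1 + 2 O\right)\right) = -7 + 2 O \left(O + O \left(1 + 2 O\right)\right)$)
$\left(A{\left(2 \right)} - 5\right) \left(8 + 17\right) 1 \left(-2 + 6\right) = \left(\left(-7 + 4 \cdot 2^{2} + 4 \cdot 2^{3}\right) - 5\right) \left(8 + 17\right) 1 \left(-2 + 6\right) = \left(\left(-7 + 4 \cdot 4 + 4 \cdot 8\right) - 5\right) 25 \cdot 1 \cdot 4 = \left(\left(-7 + 16 + 32\right) - 5\right) 25 \cdot 4 = \left(41 - 5\right) 25 \cdot 4 = 36 \cdot 25 \cdot 4 = 900 \cdot 4 = 3600$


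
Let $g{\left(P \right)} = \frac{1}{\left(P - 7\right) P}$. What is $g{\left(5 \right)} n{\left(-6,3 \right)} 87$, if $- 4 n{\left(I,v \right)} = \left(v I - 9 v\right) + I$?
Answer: $- \frac{4437}{40} \approx -110.93$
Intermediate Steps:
$n{\left(I,v \right)} = - \frac{I}{4} + \frac{9 v}{4} - \frac{I v}{4}$ ($n{\left(I,v \right)} = - \frac{\left(v I - 9 v\right) + I}{4} = - \frac{\left(I v - 9 v\right) + I}{4} = - \frac{\left(- 9 v + I v\right) + I}{4} = - \frac{I - 9 v + I v}{4} = - \frac{I}{4} + \frac{9 v}{4} - \frac{I v}{4}$)
$g{\left(P \right)} = \frac{1}{P \left(-7 + P\right)}$ ($g{\left(P \right)} = \frac{1}{\left(-7 + P\right) P} = \frac{1}{P \left(-7 + P\right)}$)
$g{\left(5 \right)} n{\left(-6,3 \right)} 87 = \frac{1}{5 \left(-7 + 5\right)} \left(\left(- \frac{1}{4}\right) \left(-6\right) + \frac{9}{4} \cdot 3 - \left(- \frac{3}{2}\right) 3\right) 87 = \frac{1}{5 \left(-2\right)} \left(\frac{3}{2} + \frac{27}{4} + \frac{9}{2}\right) 87 = \frac{1}{5} \left(- \frac{1}{2}\right) \frac{51}{4} \cdot 87 = \left(- \frac{1}{10}\right) \frac{51}{4} \cdot 87 = \left(- \frac{51}{40}\right) 87 = - \frac{4437}{40}$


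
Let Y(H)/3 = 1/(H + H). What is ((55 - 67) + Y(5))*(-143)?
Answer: 16731/10 ≈ 1673.1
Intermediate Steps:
Y(H) = 3/(2*H) (Y(H) = 3/(H + H) = 3/((2*H)) = 3*(1/(2*H)) = 3/(2*H))
((55 - 67) + Y(5))*(-143) = ((55 - 67) + (3/2)/5)*(-143) = (-12 + (3/2)*(⅕))*(-143) = (-12 + 3/10)*(-143) = -117/10*(-143) = 16731/10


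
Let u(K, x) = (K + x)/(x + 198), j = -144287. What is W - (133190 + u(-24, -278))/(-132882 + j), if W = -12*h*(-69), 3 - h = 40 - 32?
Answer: -45893858649/11086760 ≈ -4139.5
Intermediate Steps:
h = -5 (h = 3 - (40 - 32) = 3 - 1*8 = 3 - 8 = -5)
u(K, x) = (K + x)/(198 + x)
W = -4140 (W = -12*(-5)*(-69) = 60*(-69) = -4140)
W - (133190 + u(-24, -278))/(-132882 + j) = -4140 - (133190 + (-24 - 278)/(198 - 278))/(-132882 - 144287) = -4140 - (133190 - 302/(-80))/(-277169) = -4140 - (133190 - 1/80*(-302))*(-1)/277169 = -4140 - (133190 + 151/40)*(-1)/277169 = -4140 - 5327751*(-1)/(40*277169) = -4140 - 1*(-5327751/11086760) = -4140 + 5327751/11086760 = -45893858649/11086760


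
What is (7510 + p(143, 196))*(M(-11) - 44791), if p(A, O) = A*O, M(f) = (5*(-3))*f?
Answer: -1585918788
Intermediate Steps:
M(f) = -15*f
(7510 + p(143, 196))*(M(-11) - 44791) = (7510 + 143*196)*(-15*(-11) - 44791) = (7510 + 28028)*(165 - 44791) = 35538*(-44626) = -1585918788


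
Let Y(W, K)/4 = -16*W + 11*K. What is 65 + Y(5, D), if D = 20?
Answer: 625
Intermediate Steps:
Y(W, K) = -64*W + 44*K (Y(W, K) = 4*(-16*W + 11*K) = -64*W + 44*K)
65 + Y(5, D) = 65 + (-64*5 + 44*20) = 65 + (-320 + 880) = 65 + 560 = 625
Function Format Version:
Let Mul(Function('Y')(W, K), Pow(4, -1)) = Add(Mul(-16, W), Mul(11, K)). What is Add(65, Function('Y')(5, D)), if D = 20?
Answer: 625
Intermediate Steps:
Function('Y')(W, K) = Add(Mul(-64, W), Mul(44, K)) (Function('Y')(W, K) = Mul(4, Add(Mul(-16, W), Mul(11, K))) = Add(Mul(-64, W), Mul(44, K)))
Add(65, Function('Y')(5, D)) = Add(65, Add(Mul(-64, 5), Mul(44, 20))) = Add(65, Add(-320, 880)) = Add(65, 560) = 625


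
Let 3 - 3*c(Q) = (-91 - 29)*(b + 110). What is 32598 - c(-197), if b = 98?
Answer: 24277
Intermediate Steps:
c(Q) = 8321 (c(Q) = 1 - (-91 - 29)*(98 + 110)/3 = 1 - (-40)*208 = 1 - ⅓*(-24960) = 1 + 8320 = 8321)
32598 - c(-197) = 32598 - 1*8321 = 32598 - 8321 = 24277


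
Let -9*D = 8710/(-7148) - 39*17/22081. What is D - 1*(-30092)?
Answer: 21373165597349/710257446 ≈ 30092.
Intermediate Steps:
D = 98532317/710257446 (D = -(8710/(-7148) - 39*17/22081)/9 = -(8710*(-1/7148) - 663*1/22081)/9 = -(-4355/3574 - 663/22081)/9 = -⅑*(-98532317/78917494) = 98532317/710257446 ≈ 0.13873)
D - 1*(-30092) = 98532317/710257446 - 1*(-30092) = 98532317/710257446 + 30092 = 21373165597349/710257446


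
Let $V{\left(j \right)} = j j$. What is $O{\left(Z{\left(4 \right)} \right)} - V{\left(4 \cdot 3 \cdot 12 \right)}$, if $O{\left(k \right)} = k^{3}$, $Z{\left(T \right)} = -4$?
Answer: $-20800$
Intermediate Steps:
$V{\left(j \right)} = j^{2}$
$O{\left(Z{\left(4 \right)} \right)} - V{\left(4 \cdot 3 \cdot 12 \right)} = \left(-4\right)^{3} - \left(4 \cdot 3 \cdot 12\right)^{2} = -64 - \left(12 \cdot 12\right)^{2} = -64 - 144^{2} = -64 - 20736 = -20800$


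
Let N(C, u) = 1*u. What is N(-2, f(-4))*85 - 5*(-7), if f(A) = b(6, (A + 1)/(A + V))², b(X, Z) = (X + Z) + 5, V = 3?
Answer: 16695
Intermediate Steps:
b(X, Z) = 5 + X + Z
f(A) = (11 + (1 + A)/(3 + A))² (f(A) = (5 + 6 + (A + 1)/(A + 3))² = (5 + 6 + (1 + A)/(3 + A))² = (11 + (1 + A)/(3 + A))²)
N(C, u) = u
N(-2, f(-4))*85 - 5*(-7) = (4*(17 + 6*(-4))²/(3 - 4)²)*85 - 5*(-7) = (4*(17 - 24)²/(-1)²)*85 + 35 = (4*1*(-7)²)*85 + 35 = (4*1*49)*85 + 35 = 196*85 + 35 = 16660 + 35 = 16695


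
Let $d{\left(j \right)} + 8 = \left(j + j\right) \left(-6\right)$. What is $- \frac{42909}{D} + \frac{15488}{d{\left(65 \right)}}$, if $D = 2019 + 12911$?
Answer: $- \frac{66262033}{2941210} \approx -22.529$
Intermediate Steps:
$d{\left(j \right)} = -8 - 12 j$ ($d{\left(j \right)} = -8 + \left(j + j\right) \left(-6\right) = -8 + 2 j \left(-6\right) = -8 - 12 j$)
$D = 14930$
$- \frac{42909}{D} + \frac{15488}{d{\left(65 \right)}} = - \frac{42909}{14930} + \frac{15488}{-8 - 780} = \left(-42909\right) \frac{1}{14930} + \frac{15488}{-8 - 780} = - \frac{42909}{14930} + \frac{15488}{-788} = - \frac{42909}{14930} + 15488 \left(- \frac{1}{788}\right) = - \frac{42909}{14930} - \frac{3872}{197} = - \frac{66262033}{2941210}$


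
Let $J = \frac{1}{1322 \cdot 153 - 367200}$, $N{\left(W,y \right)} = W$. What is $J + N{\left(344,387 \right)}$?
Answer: $\frac{56737295}{164934} \approx 344.0$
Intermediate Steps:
$J = - \frac{1}{164934}$ ($J = \frac{1}{202266 - 367200} = \frac{1}{-164934} = - \frac{1}{164934} \approx -6.063 \cdot 10^{-6}$)
$J + N{\left(344,387 \right)} = - \frac{1}{164934} + 344 = \frac{56737295}{164934}$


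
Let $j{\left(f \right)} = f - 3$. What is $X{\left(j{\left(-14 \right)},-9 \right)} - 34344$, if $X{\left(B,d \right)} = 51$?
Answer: $-34293$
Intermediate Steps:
$j{\left(f \right)} = -3 + f$ ($j{\left(f \right)} = f - 3 = -3 + f$)
$X{\left(j{\left(-14 \right)},-9 \right)} - 34344 = 51 - 34344 = -34293$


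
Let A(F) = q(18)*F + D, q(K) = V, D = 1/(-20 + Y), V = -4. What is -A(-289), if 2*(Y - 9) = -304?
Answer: -188427/163 ≈ -1156.0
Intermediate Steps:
Y = -143 (Y = 9 + (½)*(-304) = 9 - 152 = -143)
D = -1/163 (D = 1/(-20 - 143) = 1/(-163) = -1/163 ≈ -0.0061350)
q(K) = -4
A(F) = -1/163 - 4*F (A(F) = -4*F - 1/163 = -1/163 - 4*F)
-A(-289) = -(-1/163 - 4*(-289)) = -(-1/163 + 1156) = -1*188427/163 = -188427/163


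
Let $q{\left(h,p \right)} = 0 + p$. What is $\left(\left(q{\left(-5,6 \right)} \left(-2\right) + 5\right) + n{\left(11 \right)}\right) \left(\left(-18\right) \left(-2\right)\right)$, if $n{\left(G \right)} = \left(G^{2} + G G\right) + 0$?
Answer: $8460$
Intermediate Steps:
$q{\left(h,p \right)} = p$
$n{\left(G \right)} = 2 G^{2}$ ($n{\left(G \right)} = \left(G^{2} + G^{2}\right) + 0 = 2 G^{2} + 0 = 2 G^{2}$)
$\left(\left(q{\left(-5,6 \right)} \left(-2\right) + 5\right) + n{\left(11 \right)}\right) \left(\left(-18\right) \left(-2\right)\right) = \left(\left(6 \left(-2\right) + 5\right) + 2 \cdot 11^{2}\right) \left(\left(-18\right) \left(-2\right)\right) = \left(\left(-12 + 5\right) + 2 \cdot 121\right) 36 = \left(-7 + 242\right) 36 = 235 \cdot 36 = 8460$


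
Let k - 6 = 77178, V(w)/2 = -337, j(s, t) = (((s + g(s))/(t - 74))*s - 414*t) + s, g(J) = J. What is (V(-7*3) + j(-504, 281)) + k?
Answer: -871096/23 ≈ -37874.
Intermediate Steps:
j(s, t) = s - 414*t + 2*s²/(-74 + t) (j(s, t) = (((s + s)/(t - 74))*s - 414*t) + s = (((2*s)/(-74 + t))*s - 414*t) + s = ((2*s/(-74 + t))*s - 414*t) + s = (2*s²/(-74 + t) - 414*t) + s = (-414*t + 2*s²/(-74 + t)) + s = s - 414*t + 2*s²/(-74 + t))
V(w) = -674 (V(w) = 2*(-337) = -674)
k = 77184 (k = 6 + 77178 = 77184)
(V(-7*3) + j(-504, 281)) + k = (-674 + (-414*281² - 74*(-504) + 2*(-504)² + 30636*281 - 504*281)/(-74 + 281)) + 77184 = (-674 + (-414*78961 + 37296 + 2*254016 + 8608716 - 141624)/207) + 77184 = (-674 + (-32689854 + 37296 + 508032 + 8608716 - 141624)/207) + 77184 = (-674 + (1/207)*(-23677434)) + 77184 = (-674 - 2630826/23) + 77184 = -2646328/23 + 77184 = -871096/23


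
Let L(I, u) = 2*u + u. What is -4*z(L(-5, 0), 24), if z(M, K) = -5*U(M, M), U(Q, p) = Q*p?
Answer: 0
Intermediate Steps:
L(I, u) = 3*u
z(M, K) = -5*M**2 (z(M, K) = -5*M*M = -5*M**2)
-4*z(L(-5, 0), 24) = -(-20)*(3*0)**2 = -(-20)*0**2 = -(-20)*0 = -4*0 = 0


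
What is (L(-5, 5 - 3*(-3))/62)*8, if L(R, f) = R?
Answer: -20/31 ≈ -0.64516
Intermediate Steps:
(L(-5, 5 - 3*(-3))/62)*8 = -5/62*8 = -20/31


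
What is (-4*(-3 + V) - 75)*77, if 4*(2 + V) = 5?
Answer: -4620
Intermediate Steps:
V = -3/4 (V = -2 + (1/4)*5 = -2 + 5/4 = -3/4 ≈ -0.75000)
(-4*(-3 + V) - 75)*77 = (-4*(-3 - 3/4) - 75)*77 = (-4*(-15/4) - 75)*77 = (15 - 75)*77 = -60*77 = -4620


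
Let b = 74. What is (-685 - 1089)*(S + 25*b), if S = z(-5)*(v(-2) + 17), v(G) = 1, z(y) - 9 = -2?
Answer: -3505424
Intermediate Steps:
z(y) = 7 (z(y) = 9 - 2 = 7)
S = 126 (S = 7*(1 + 17) = 7*18 = 126)
(-685 - 1089)*(S + 25*b) = (-685 - 1089)*(126 + 25*74) = -1774*(126 + 1850) = -1774*1976 = -3505424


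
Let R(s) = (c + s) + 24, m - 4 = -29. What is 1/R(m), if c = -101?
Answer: -1/102 ≈ -0.0098039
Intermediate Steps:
m = -25 (m = 4 - 29 = -25)
R(s) = -77 + s (R(s) = (-101 + s) + 24 = -77 + s)
1/R(m) = 1/(-77 - 25) = 1/(-102) = -1/102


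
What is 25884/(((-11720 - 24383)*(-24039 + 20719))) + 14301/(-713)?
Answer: -428531858667/21365394370 ≈ -20.057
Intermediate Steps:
25884/(((-11720 - 24383)*(-24039 + 20719))) + 14301/(-713) = 25884/((-36103*(-3320))) + 14301*(-1/713) = 25884/119861960 - 14301/713 = 25884*(1/119861960) - 14301/713 = 6471/29965490 - 14301/713 = -428531858667/21365394370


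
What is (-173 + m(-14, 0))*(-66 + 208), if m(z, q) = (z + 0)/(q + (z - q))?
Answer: -24424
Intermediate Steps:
m(z, q) = 1 (m(z, q) = z/z = 1)
(-173 + m(-14, 0))*(-66 + 208) = (-173 + 1)*(-66 + 208) = -172*142 = -24424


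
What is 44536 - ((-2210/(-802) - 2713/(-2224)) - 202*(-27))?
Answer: 34850720135/891824 ≈ 39078.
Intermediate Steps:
44536 - ((-2210/(-802) - 2713/(-2224)) - 202*(-27)) = 44536 - ((-2210*(-1/802) - 2713*(-1/2224)) - 1*(-5454)) = 44536 - ((1105/401 + 2713/2224) + 5454) = 44536 - (3545433/891824 + 5454) = 44536 - 1*4867553529/891824 = 44536 - 4867553529/891824 = 34850720135/891824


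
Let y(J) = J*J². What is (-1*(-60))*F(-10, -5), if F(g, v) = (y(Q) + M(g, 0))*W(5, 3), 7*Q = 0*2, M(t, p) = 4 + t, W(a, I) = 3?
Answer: -1080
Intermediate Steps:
Q = 0 (Q = (0*2)/7 = (⅐)*0 = 0)
y(J) = J³
F(g, v) = 12 + 3*g (F(g, v) = (0³ + (4 + g))*3 = (0 + (4 + g))*3 = (4 + g)*3 = 12 + 3*g)
(-1*(-60))*F(-10, -5) = (-1*(-60))*(12 + 3*(-10)) = 60*(12 - 30) = 60*(-18) = -1080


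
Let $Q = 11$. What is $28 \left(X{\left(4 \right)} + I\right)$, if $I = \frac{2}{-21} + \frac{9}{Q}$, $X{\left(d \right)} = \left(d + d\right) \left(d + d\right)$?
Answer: $\frac{59804}{33} \approx 1812.2$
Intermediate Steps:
$X{\left(d \right)} = 4 d^{2}$ ($X{\left(d \right)} = 2 d 2 d = 4 d^{2}$)
$I = \frac{167}{231}$ ($I = \frac{2}{-21} + \frac{9}{11} = 2 \left(- \frac{1}{21}\right) + 9 \cdot \frac{1}{11} = - \frac{2}{21} + \frac{9}{11} = \frac{167}{231} \approx 0.72294$)
$28 \left(X{\left(4 \right)} + I\right) = 28 \left(4 \cdot 4^{2} + \frac{167}{231}\right) = 28 \left(4 \cdot 16 + \frac{167}{231}\right) = 28 \left(64 + \frac{167}{231}\right) = 28 \cdot \frac{14951}{231} = \frac{59804}{33}$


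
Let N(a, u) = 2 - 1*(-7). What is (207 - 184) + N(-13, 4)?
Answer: 32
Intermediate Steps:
N(a, u) = 9 (N(a, u) = 2 + 7 = 9)
(207 - 184) + N(-13, 4) = (207 - 184) + 9 = 23 + 9 = 32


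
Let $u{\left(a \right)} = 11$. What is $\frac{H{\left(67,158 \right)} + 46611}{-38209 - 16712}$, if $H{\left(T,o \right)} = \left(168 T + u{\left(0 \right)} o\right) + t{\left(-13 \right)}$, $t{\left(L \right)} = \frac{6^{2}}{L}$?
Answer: $- \frac{774829}{713973} \approx -1.0852$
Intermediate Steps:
$t{\left(L \right)} = \frac{36}{L}$
$H{\left(T,o \right)} = - \frac{36}{13} + 11 o + 168 T$ ($H{\left(T,o \right)} = \left(168 T + 11 o\right) + \frac{36}{-13} = \left(11 o + 168 T\right) + 36 \left(- \frac{1}{13}\right) = \left(11 o + 168 T\right) - \frac{36}{13} = - \frac{36}{13} + 11 o + 168 T$)
$\frac{H{\left(67,158 \right)} + 46611}{-38209 - 16712} = \frac{\left(- \frac{36}{13} + 11 \cdot 158 + 168 \cdot 67\right) + 46611}{-38209 - 16712} = \frac{\left(- \frac{36}{13} + 1738 + 11256\right) + 46611}{-54921} = \left(\frac{168886}{13} + 46611\right) \left(- \frac{1}{54921}\right) = \frac{774829}{13} \left(- \frac{1}{54921}\right) = - \frac{774829}{713973}$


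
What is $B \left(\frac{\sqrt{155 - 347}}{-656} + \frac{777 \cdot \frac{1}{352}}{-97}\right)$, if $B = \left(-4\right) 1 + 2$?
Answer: $\frac{777}{17072} + \frac{i \sqrt{3}}{41} \approx 0.045513 + 0.042245 i$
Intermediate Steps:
$B = -2$ ($B = -4 + 2 = -2$)
$B \left(\frac{\sqrt{155 - 347}}{-656} + \frac{777 \cdot \frac{1}{352}}{-97}\right) = - 2 \left(\frac{\sqrt{155 - 347}}{-656} + \frac{777 \cdot \frac{1}{352}}{-97}\right) = - 2 \left(\sqrt{-192} \left(- \frac{1}{656}\right) + 777 \cdot \frac{1}{352} \left(- \frac{1}{97}\right)\right) = - 2 \left(8 i \sqrt{3} \left(- \frac{1}{656}\right) + \frac{777}{352} \left(- \frac{1}{97}\right)\right) = - 2 \left(- \frac{i \sqrt{3}}{82} - \frac{777}{34144}\right) = - 2 \left(- \frac{777}{34144} - \frac{i \sqrt{3}}{82}\right) = \frac{777}{17072} + \frac{i \sqrt{3}}{41}$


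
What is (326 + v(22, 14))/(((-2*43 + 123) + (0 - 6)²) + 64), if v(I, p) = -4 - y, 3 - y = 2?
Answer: 321/137 ≈ 2.3431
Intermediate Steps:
y = 1 (y = 3 - 1*2 = 3 - 2 = 1)
v(I, p) = -5 (v(I, p) = -4 - 1*1 = -4 - 1 = -5)
(326 + v(22, 14))/(((-2*43 + 123) + (0 - 6)²) + 64) = (326 - 5)/(((-2*43 + 123) + (0 - 6)²) + 64) = 321/(((-86 + 123) + (-6)²) + 64) = 321/((37 + 36) + 64) = 321/(73 + 64) = 321/137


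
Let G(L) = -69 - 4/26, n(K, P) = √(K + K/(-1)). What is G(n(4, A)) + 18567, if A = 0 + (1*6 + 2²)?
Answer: 240472/13 ≈ 18498.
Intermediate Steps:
A = 10 (A = 0 + (6 + 4) = 0 + 10 = 10)
n(K, P) = 0 (n(K, P) = √(K + K*(-1)) = √(K - K) = √0 = 0)
G(L) = -899/13 (G(L) = -69 - 4/26 = -69 - 1*2/13 = -69 - 2/13 = -899/13)
G(n(4, A)) + 18567 = -899/13 + 18567 = 240472/13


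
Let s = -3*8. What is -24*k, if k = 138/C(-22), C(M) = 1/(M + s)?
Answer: 152352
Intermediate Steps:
s = -24
C(M) = 1/(-24 + M) (C(M) = 1/(M - 24) = 1/(-24 + M))
k = -6348 (k = 138/(1/(-24 - 22)) = 138/(1/(-46)) = 138/(-1/46) = 138*(-46) = -6348)
-24*k = -24*(-6348) = 152352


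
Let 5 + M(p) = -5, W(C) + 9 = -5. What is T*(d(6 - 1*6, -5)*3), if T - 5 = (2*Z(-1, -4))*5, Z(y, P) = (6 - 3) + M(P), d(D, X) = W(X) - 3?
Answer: 3315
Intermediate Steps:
W(C) = -14 (W(C) = -9 - 5 = -14)
M(p) = -10 (M(p) = -5 - 5 = -10)
d(D, X) = -17 (d(D, X) = -14 - 3 = -17)
Z(y, P) = -7 (Z(y, P) = (6 - 3) - 10 = 3 - 10 = -7)
T = -65 (T = 5 + (2*(-7))*5 = 5 - 14*5 = 5 - 70 = -65)
T*(d(6 - 1*6, -5)*3) = -(-1105)*3 = -65*(-51) = 3315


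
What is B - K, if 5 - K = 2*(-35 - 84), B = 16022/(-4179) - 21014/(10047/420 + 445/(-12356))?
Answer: -2701812206333/2398162333 ≈ -1126.6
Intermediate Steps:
B = -2119058759414/2398162333 (B = 16022*(-1/4179) - 21014/(10047*(1/420) + 445*(-1/12356)) = -16022/4179 - 21014/(3349/140 - 445/12356) = -16022/4179 - 21014/5164743/216230 = -16022/4179 - 21014*216230/5164743 = -16022/4179 - 4543857220/5164743 = -2119058759414/2398162333 ≈ -883.62)
K = 243 (K = 5 - 2*(-35 - 84) = 5 - 2*(-119) = 5 - 1*(-238) = 5 + 238 = 243)
B - K = -2119058759414/2398162333 - 1*243 = -2119058759414/2398162333 - 243 = -2701812206333/2398162333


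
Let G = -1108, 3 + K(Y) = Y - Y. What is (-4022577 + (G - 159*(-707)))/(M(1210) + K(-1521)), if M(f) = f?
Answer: -3911272/1207 ≈ -3240.5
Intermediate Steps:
K(Y) = -3 (K(Y) = -3 + (Y - Y) = -3 + 0 = -3)
(-4022577 + (G - 159*(-707)))/(M(1210) + K(-1521)) = (-4022577 + (-1108 - 159*(-707)))/(1210 - 3) = (-4022577 + (-1108 + 112413))/1207 = (-4022577 + 111305)*(1/1207) = -3911272*1/1207 = -3911272/1207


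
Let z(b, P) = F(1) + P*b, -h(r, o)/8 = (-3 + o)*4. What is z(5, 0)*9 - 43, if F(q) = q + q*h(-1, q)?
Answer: 542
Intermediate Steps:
h(r, o) = 96 - 32*o (h(r, o) = -8*(-3 + o)*4 = -8*(-12 + 4*o) = 96 - 32*o)
F(q) = q + q*(96 - 32*q)
z(b, P) = 65 + P*b (z(b, P) = 1*(97 - 32*1) + P*b = 1*(97 - 32) + P*b = 1*65 + P*b = 65 + P*b)
z(5, 0)*9 - 43 = (65 + 0*5)*9 - 43 = (65 + 0)*9 - 43 = 65*9 - 43 = 585 - 43 = 542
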